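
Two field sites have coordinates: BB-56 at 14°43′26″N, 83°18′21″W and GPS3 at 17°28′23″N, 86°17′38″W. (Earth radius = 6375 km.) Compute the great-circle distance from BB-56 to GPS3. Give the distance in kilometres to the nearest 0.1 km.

442.2 km

BB-56: φ = +14.72389°, λ = -83.30583°
GPS3: φ = +17.47306°, λ = -86.29389°
Δφ = 2.7492°,  Δλ = -2.9881°
a = sin²(Δφ/2) + cos φ₁ cos φ₂ sin²(Δλ/2) = 0.001203
c = 2·arcsin(√a) = 0.069371 rad = 3.9746°
d = R·c = 6375 × 0.069371 = 442.2 km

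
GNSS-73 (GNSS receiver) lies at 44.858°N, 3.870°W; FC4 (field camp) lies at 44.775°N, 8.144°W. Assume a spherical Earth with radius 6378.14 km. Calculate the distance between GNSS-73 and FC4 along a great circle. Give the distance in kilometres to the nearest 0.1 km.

Δφ = -0.0830°,  Δλ = -4.2740°
a = sin²(Δφ/2) + cos φ₁ cos φ₂ sin²(Δλ/2) = 0.000700
c = 2·arcsin(√a) = 0.052929 rad = 3.0326°
d = R·c = 6378.14 × 0.052929 = 337.6 km

337.6 km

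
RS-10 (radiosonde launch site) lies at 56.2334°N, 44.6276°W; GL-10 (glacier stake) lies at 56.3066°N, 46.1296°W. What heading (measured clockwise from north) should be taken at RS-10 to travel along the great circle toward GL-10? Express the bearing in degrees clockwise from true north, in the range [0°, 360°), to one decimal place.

Δλ = -1.5020°
y = sin Δλ · cos φ₂ = -0.014541
x = cos φ₁ sin φ₂ − sin φ₁ cos φ₂ cos Δλ = 0.001436
θ = atan2(y, x) = -84.3599° → 275.6401° (mod 360°)

275.6°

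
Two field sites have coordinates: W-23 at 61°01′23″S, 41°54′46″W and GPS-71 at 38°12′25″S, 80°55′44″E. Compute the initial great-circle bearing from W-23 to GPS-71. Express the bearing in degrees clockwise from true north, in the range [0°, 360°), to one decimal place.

135.5°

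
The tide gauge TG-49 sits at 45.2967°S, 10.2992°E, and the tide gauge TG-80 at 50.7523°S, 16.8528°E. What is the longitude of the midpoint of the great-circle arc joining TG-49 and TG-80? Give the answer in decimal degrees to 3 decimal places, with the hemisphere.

Bx = cos φ₂ cos Δλ = 0.628540,  By = cos φ₂ sin Δλ = 0.072209
φₘ = atan2(sin φ₁ + sin φ₂, √((cos φ₁ + Bx)² + By²)) = -48.07098°
λₘ = λ₁ + atan2(By, cos φ₁ + Bx) = 13.40227°

13.402°E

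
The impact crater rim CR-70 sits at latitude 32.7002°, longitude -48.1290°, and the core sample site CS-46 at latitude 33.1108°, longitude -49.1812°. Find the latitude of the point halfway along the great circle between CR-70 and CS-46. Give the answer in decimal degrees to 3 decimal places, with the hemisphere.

32.907°N

Bx = cos φ₂ cos Δλ = 0.837475,  By = cos φ₂ sin Δλ = -0.015381
φₘ = atan2(sin φ₁ + sin φ₂, √((cos φ₁ + Bx)² + By²)) = 32.90660°
λₘ = λ₁ + atan2(By, cos φ₁ + Bx) = -48.65388°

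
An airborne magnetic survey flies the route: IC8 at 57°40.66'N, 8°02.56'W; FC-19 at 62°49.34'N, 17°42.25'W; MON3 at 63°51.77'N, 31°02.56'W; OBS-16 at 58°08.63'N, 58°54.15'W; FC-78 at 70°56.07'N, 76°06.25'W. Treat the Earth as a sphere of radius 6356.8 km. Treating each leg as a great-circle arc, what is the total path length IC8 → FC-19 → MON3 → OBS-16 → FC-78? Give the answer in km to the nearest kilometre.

4688 km

IC8: φ = +57.67767°, λ = -8.04267°
FC-19: φ = +62.82233°, λ = -17.70417°
MON3: φ = +63.86283°, λ = -31.04267°
OBS-16: φ = +58.14383°, λ = -58.90250°
FC-78: φ = +70.93450°, λ = -76.10417°
IC8→FC-19: c = 0.122489 rad, d = 778.64 km
FC-19→MON3: c = 0.105810 rad, d = 672.61 km
MON3→OBS-16: c = 0.253367 rad, d = 1610.60 km
OBS-16→FC-78: c = 0.255750 rad, d = 1625.75 km
Total = 778.64 + 672.61 + 1610.60 + 1625.75 = 4687.60 km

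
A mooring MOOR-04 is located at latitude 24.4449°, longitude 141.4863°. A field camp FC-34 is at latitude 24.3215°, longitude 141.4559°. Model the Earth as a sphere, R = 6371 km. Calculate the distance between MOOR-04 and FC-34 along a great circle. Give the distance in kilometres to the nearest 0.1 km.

Δφ = -0.1234°,  Δλ = -0.0304°
a = sin²(Δφ/2) + cos φ₁ cos φ₂ sin²(Δλ/2) = 0.000001
c = 2·arcsin(√a) = 0.002207 rad = 0.1265°
d = R·c = 6371 × 0.002207 = 14.1 km

14.1 km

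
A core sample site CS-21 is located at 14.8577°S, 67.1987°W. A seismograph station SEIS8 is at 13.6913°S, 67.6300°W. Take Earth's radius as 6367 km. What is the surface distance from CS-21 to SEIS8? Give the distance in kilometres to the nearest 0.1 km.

137.7 km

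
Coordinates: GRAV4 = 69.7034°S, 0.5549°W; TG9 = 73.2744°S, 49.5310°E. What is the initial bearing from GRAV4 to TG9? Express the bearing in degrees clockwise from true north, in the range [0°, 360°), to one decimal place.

Δλ = 50.0859°
y = sin Δλ · cos φ₂ = 0.220736
x = cos φ₁ sin φ₂ − sin φ₁ cos φ₂ cos Δλ = -0.159014
θ = atan2(y, x) = 125.7683° → 125.7683° (mod 360°)

125.8°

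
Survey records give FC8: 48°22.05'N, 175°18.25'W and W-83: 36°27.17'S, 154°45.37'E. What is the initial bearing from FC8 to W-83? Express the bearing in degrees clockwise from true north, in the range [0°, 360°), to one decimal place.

FC8: φ = +48.36750°, λ = -175.30417°
W-83: φ = -36.45283°, λ = +154.75617°
Δλ = -29.9397°
y = sin Δλ · cos φ₂ = -0.401439
x = cos φ₁ sin φ₂ − sin φ₁ cos φ₂ cos Δλ = -0.915689
θ = atan2(y, x) = -156.3273° → 203.6727° (mod 360°)

203.7°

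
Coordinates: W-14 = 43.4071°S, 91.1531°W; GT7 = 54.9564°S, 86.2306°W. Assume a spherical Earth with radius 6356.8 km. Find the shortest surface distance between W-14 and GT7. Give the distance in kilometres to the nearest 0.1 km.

1329.3 km

Δφ = -11.5493°,  Δλ = 4.9225°
a = sin²(Δφ/2) + cos φ₁ cos φ₂ sin²(Δλ/2) = 0.010893
c = 2·arcsin(√a) = 0.209119 rad = 11.9816°
d = R·c = 6356.8 × 0.209119 = 1329.3 km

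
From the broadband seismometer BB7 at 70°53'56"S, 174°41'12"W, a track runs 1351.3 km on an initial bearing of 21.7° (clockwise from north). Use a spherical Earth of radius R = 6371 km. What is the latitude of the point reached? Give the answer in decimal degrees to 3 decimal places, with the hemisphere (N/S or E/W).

59.290°S

BB7: φ = -70.89889°, λ = -174.68667°
δ = d/R = 1351.3/6371 = 0.212102 rad
φ₂ = arcsin(sin φ₁ cos δ + cos φ₁ sin δ cos θ)
   = arcsin(-0.94494·0.97759 + 0.32724·0.21051·0.92913) = -59.28974°
λ₂ = λ₁ + atan2(sin θ sin δ cos φ₁, cos δ − sin φ₁ sin φ₂) = -165.91983°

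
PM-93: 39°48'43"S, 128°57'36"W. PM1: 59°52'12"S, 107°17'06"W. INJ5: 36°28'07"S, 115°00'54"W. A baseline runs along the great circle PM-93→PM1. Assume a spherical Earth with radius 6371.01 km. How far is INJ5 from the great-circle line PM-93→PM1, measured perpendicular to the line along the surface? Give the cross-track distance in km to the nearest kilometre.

PM-93: φ = -39.81194°, λ = -128.96000°
PM1: φ = -59.87000°, λ = -107.28500°
INJ5: φ = -36.46861°, λ = -115.01500°
δ₁₃ = central angle PM-93→INJ5 = 0.199873 rad  (haversine)
θ₁₃ = bearing PM-93→INJ5 = 77.449°,  θ₁₂ = bearing PM-93→PM1 = 153.117°
dₓₜ = R·arcsin(sin δ₁₃ · sin(θ₁₃ − θ₁₂)) = 6371.01·arcsin(0.19854·sin(-75.667°)) = -1233.244 km
|dₓₜ| = 1233.244 km

1233 km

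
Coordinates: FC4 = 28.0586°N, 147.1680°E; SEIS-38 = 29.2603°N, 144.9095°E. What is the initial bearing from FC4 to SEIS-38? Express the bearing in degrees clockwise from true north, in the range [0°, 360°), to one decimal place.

301.8°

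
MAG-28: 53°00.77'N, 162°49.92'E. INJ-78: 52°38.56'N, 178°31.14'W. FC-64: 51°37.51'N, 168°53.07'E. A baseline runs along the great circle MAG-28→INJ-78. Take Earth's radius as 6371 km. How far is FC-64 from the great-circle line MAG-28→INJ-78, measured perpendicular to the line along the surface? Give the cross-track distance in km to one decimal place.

176.7 km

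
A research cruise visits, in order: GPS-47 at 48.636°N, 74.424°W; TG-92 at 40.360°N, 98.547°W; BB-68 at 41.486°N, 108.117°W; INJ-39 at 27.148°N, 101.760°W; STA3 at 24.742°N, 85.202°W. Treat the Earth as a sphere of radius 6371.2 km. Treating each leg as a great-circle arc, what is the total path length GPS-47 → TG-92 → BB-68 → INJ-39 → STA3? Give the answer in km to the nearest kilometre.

6297 km

GPS-47→TG-92: c = 0.331329 rad, d = 2110.96 km
TG-92→BB-68: c = 0.127657 rad, d = 813.33 km
BB-68→INJ-39: c = 0.266293 rad, d = 1696.61 km
INJ-39→STA3: c = 0.263032 rad, d = 1675.83 km
Total = 2110.96 + 813.33 + 1696.61 + 1675.83 = 6296.73 km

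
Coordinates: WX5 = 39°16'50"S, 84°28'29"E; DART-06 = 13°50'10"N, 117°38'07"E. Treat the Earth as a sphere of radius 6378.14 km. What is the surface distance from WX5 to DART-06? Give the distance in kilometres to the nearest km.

6842 km

WX5: φ = -39.28056°, λ = +84.47472°
DART-06: φ = +13.83611°, λ = +117.63528°
Δφ = 53.1167°,  Δλ = 33.1606°
a = sin²(Δφ/2) + cos φ₁ cos φ₂ sin²(Δλ/2) = 0.261108
c = 2·arcsin(√a) = 1.072666 rad = 61.4593°
d = R·c = 6378.14 × 1.072666 = 6841.6 km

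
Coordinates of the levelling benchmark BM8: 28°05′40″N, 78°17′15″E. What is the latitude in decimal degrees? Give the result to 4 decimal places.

28.0944°N

28° + 5′/60 + 40″/3600 = 28 + 0.08333 + 0.01111 = 28.0944°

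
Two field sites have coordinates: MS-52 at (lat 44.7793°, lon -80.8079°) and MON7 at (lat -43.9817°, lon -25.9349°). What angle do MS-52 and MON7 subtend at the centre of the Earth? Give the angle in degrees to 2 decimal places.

Δφ = -88.7610°,  Δλ = 54.8730°
a = sin²(Δφ/2) + cos φ₁ cos φ₂ sin²(Δλ/2) = 0.597626
c = 2·arcsin(√a) = 1.767310 rad = 101.2594°

101.26°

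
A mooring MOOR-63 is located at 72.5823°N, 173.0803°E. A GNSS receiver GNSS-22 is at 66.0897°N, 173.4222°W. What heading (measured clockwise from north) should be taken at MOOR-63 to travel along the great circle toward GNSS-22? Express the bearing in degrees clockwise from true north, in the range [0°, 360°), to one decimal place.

Δλ = 13.4975°
y = sin Δλ · cos φ₂ = 0.094600
x = cos φ₁ sin φ₂ − sin φ₁ cos φ₂ cos Δλ = -0.102394
θ = atan2(y, x) = 137.2657° → 137.2657° (mod 360°)

137.3°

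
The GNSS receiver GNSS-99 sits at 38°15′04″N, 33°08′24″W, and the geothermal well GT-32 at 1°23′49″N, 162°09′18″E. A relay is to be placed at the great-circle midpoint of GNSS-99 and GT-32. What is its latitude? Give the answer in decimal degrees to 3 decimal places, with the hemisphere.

63.651°N

GNSS-99: φ = +38.25111°, λ = -33.14000°
GT-32: φ = +1.39694°, λ = +162.15500°
Bx = cos φ₂ cos Δλ = -0.964294,  By = cos φ₂ sin Δλ = -0.263710
φₘ = atan2(sin φ₁ + sin φ₂, √((cos φ₁ + Bx)² + By²)) = 63.65101°
λₘ = λ₁ + atan2(By, cos φ₁ + Bx) = -157.30601°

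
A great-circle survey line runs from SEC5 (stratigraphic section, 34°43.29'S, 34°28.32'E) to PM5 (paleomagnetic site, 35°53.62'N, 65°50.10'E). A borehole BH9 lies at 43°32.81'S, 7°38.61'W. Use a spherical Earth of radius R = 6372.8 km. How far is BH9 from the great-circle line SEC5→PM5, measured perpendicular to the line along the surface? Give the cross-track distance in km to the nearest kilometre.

SEC5: φ = -34.72150°, λ = +34.47200°
PM5: φ = +35.89367°, λ = +65.83500°
BH9: φ = -43.54683°, λ = -7.64350°
δ₁₃ = central angle SEC5→BH9 = 0.583869 rad  (haversine)
θ₁₃ = bearing SEC5→BH9 = 241.856°,  θ₁₂ = bearing SEC5→PM5 = 25.705°
dₓₜ = R·arcsin(sin δ₁₃ · sin(θ₁₃ − θ₁₂)) = 6372.8·arcsin(0.55126·sin(216.151°)) = -2110.797 km
|dₓₜ| = 2110.797 km

2111 km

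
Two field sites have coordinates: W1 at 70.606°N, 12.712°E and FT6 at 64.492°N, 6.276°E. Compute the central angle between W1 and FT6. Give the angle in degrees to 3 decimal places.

Δφ = -6.1140°,  Δλ = -6.4360°
a = sin²(Δφ/2) + cos φ₁ cos φ₂ sin²(Δλ/2) = 0.003295
c = 2·arcsin(√a) = 0.114861 rad = 6.5810°

6.581°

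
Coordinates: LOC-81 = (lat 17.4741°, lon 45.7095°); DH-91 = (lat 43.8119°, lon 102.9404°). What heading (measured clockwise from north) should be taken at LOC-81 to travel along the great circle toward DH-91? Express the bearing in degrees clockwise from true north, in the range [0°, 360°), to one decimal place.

Δλ = 57.2309°
y = sin Δλ · cos φ₂ = 0.606777
x = cos φ₁ sin φ₂ − sin φ₁ cos φ₂ cos Δλ = 0.543065
θ = atan2(y, x) = 48.1715° → 48.1715° (mod 360°)

48.2°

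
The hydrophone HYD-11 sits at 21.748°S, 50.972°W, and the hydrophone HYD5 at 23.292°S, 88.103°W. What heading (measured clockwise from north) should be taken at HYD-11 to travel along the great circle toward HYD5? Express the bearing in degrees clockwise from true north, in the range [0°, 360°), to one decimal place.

Δλ = -37.1310°
y = sin Δλ · cos φ₂ = -0.554444
x = cos φ₁ sin φ₂ − sin φ₁ cos φ₂ cos Δλ = -0.095944
θ = atan2(y, x) = -99.8175° → 260.1825° (mod 360°)

260.2°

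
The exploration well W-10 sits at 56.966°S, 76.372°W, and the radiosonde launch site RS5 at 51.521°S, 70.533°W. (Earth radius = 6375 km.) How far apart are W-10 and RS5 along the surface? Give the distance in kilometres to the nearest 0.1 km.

714.4 km

Δφ = 5.4450°,  Δλ = 5.8390°
a = sin²(Δφ/2) + cos φ₁ cos φ₂ sin²(Δλ/2) = 0.003136
c = 2·arcsin(√a) = 0.112060 rad = 6.4205°
d = R·c = 6375 × 0.112060 = 714.4 km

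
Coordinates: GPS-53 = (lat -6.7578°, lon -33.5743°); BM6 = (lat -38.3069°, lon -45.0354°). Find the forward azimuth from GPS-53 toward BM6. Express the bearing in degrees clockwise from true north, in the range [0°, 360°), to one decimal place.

Δλ = -11.4611°
y = sin Δλ · cos φ₂ = -0.155922
x = cos φ₁ sin φ₂ − sin φ₁ cos φ₂ cos Δλ = -0.525070
θ = atan2(y, x) = -163.4609° → 196.5391° (mod 360°)

196.5°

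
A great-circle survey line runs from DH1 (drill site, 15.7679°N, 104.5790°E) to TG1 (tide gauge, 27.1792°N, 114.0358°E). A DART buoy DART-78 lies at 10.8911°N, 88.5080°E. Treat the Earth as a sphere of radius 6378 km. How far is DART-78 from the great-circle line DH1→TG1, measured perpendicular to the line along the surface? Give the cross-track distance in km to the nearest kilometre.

δ₁₃ = central angle DH1→DART-78 = 0.285762 rad  (haversine)
θ₁₃ = bearing DH1→DART-78 = 254.657°,  θ₁₂ = bearing DH1→TG1 = 36.005°
dₓₜ = R·arcsin(sin δ₁₃ · sin(θ₁₃ − θ₁₂)) = 6378·arcsin(0.28189·sin(218.652°)) = -1128.826 km
|dₓₜ| = 1128.826 km

1129 km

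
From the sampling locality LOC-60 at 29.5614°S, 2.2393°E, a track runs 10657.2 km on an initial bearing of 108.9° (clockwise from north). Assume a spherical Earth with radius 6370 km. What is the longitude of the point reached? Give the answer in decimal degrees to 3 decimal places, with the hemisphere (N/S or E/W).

106.987°E

δ = d/R = 10657.2/6370 = 1.673030 rad
φ₂ = arcsin(sin φ₁ cos δ + cos φ₁ sin δ cos θ)
   = arcsin(-0.49336·-0.10206 + 0.86983·0.99478·-0.32392) = -13.29304°
λ₂ = λ₁ + atan2(sin θ sin δ cos φ₁, cos δ − sin φ₁ sin φ₂) = 106.98702°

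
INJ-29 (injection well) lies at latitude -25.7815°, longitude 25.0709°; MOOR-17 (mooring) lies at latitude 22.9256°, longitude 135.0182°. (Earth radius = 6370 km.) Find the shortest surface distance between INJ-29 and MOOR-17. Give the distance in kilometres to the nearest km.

Δφ = 48.7071°,  Δλ = 109.9473°
a = sin²(Δφ/2) + cos φ₁ cos φ₂ sin²(Δλ/2) = 0.726178
c = 2·arcsin(√a) = 2.040202 rad = 116.8950°
d = R·c = 6370 × 2.040202 = 12996.1 km

12996 km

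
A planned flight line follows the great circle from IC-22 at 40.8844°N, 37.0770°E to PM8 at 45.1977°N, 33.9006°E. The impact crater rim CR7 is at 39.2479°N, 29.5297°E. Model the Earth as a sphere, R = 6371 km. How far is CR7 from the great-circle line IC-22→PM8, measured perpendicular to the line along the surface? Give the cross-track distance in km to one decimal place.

647.8 km

δ₁₃ = central angle IC-22→CR7 = 0.104738 rad  (haversine)
θ₁₃ = bearing IC-22→CR7 = 256.635°,  θ₁₂ = bearing IC-22→PM8 = 332.783°
dₓₜ = R·arcsin(sin δ₁₃ · sin(θ₁₃ − θ₁₂)) = 6371·arcsin(0.10455·sin(-76.148°)) = -647.814 km
|dₓₜ| = 647.814 km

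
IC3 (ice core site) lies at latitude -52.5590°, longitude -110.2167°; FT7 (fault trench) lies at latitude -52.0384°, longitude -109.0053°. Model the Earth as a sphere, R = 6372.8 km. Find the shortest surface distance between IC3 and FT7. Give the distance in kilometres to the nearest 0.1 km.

Δφ = 0.5206°,  Δλ = 1.2114°
a = sin²(Δφ/2) + cos φ₁ cos φ₂ sin²(Δλ/2) = 0.000062
c = 2·arcsin(√a) = 0.015803 rad = 0.9054°
d = R·c = 6372.8 × 0.015803 = 100.7 km

100.7 km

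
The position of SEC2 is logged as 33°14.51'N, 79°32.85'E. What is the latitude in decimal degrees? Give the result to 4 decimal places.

33.2418°N

33° + 14.51′/60 = 33 + 0.24183 = 33.2418°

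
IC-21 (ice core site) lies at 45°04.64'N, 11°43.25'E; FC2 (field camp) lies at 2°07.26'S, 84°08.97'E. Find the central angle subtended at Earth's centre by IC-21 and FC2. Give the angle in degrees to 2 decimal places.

79.23°

IC-21: φ = +45.07733°, λ = +11.72083°
FC2: φ = -2.12100°, λ = +84.14950°
Δφ = -47.1983°,  Δλ = 72.4287°
a = sin²(Δφ/2) + cos φ₁ cos φ₂ sin²(Δλ/2) = 0.406585
c = 2·arcsin(√a) = 1.382861 rad = 79.2321°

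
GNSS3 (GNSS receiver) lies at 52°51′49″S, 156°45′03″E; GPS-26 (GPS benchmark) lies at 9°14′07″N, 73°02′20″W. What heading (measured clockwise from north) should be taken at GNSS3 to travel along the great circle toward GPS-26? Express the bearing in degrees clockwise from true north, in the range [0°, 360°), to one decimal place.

118.6°

GNSS3: φ = -52.86361°, λ = +156.75083°
GPS-26: φ = +9.23528°, λ = -73.03889°
Δλ = 130.2103°
y = sin Δλ · cos φ₂ = 0.753781
x = cos φ₁ sin φ₂ − sin φ₁ cos φ₂ cos Δλ = -0.411108
θ = atan2(y, x) = 118.6078° → 118.6078° (mod 360°)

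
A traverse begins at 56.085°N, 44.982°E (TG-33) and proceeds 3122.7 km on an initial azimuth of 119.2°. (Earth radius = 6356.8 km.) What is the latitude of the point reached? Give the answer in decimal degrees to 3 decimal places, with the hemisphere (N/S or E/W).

37.109°N

δ = d/R = 3122.7/6356.8 = 0.491238 rad
φ₂ = arcsin(sin φ₁ cos δ + cos φ₁ sin δ cos θ)
   = arcsin(0.82987·0.88175 + 0.55796·0.47172·-0.48786) = 37.10871°
λ₂ = λ₁ + atan2(sin θ sin δ cos φ₁, cos δ − sin φ₁ sin φ₂) = 76.06870°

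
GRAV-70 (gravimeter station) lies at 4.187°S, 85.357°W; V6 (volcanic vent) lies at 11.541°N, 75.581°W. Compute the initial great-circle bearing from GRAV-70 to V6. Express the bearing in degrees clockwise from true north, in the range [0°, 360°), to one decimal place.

Δλ = 9.7760°
y = sin Δλ · cos φ₂ = 0.166364
x = cos φ₁ sin φ₂ − sin φ₁ cos φ₂ cos Δλ = 0.270032
θ = atan2(y, x) = 31.6368° → 31.6368° (mod 360°)

31.6°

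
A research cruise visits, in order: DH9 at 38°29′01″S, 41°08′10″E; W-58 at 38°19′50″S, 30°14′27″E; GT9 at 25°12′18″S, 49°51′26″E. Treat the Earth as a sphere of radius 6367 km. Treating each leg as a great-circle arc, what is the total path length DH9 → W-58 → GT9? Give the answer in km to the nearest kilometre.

DH9: φ = -38.48361°, λ = +41.13611°
W-58: φ = -38.33056°, λ = +30.24083°
GT9: φ = -25.20500°, λ = +49.85722°
DH9→W-58: c = 0.148948 rad, d = 948.35 km
W-58→GT9: c = 0.369020 rad, d = 2349.55 km
Total = 948.35 + 2349.55 = 3297.90 km

3298 km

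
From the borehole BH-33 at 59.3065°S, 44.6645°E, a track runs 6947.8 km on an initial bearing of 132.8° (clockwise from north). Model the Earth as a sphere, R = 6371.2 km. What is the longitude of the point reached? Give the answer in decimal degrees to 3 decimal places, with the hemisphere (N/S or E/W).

158.118°E

δ = d/R = 6947.8/6371.2 = 1.090501 rad
φ₂ = arcsin(sin φ₁ cos δ + cos φ₁ sin δ cos θ)
   = arcsin(-0.85991·0.46204 + 0.51045·0.88686·-0.67944) = -44.82082°
λ₂ = λ₁ + atan2(sin θ sin δ cos φ₁, cos δ − sin φ₁ sin φ₂) = 158.11777°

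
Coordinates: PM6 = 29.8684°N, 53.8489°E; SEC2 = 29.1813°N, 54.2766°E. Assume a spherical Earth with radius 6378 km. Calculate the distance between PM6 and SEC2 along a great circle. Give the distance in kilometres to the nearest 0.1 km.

Δφ = -0.6871°,  Δλ = 0.4277°
a = sin²(Δφ/2) + cos φ₁ cos φ₂ sin²(Δλ/2) = 0.000046
c = 2·arcsin(√a) = 0.013638 rad = 0.7814°
d = R·c = 6378 × 0.013638 = 87.0 km

87.0 km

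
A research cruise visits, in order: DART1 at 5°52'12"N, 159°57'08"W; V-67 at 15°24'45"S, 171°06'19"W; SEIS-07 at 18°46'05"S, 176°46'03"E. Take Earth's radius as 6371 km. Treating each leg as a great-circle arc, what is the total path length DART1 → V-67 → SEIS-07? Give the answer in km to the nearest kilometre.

DART1: φ = +5.87000°, λ = -159.95222°
V-67: φ = -15.41250°, λ = -171.10528°
SEIS-07: φ = -18.76806°, λ = +176.76750°
DART1→V-67: c = 0.418522 rad, d = 2666.40 km
V-67→SEIS-07: c = 0.210553 rad, d = 1341.43 km
Total = 2666.40 + 1341.43 = 4007.83 km

4008 km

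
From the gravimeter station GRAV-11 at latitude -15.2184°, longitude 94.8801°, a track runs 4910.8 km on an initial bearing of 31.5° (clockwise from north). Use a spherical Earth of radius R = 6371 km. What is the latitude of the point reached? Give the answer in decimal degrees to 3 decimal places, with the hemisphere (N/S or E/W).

δ = d/R = 4910.8/6371 = 0.770805 rad
φ₂ = arcsin(sin φ₁ cos δ + cos φ₁ sin δ cos θ)
   = arcsin(-0.26250·0.71735 + 0.96493·0.69671·0.85264) = 22.63815°
λ₂ = λ₁ + atan2(sin θ sin δ cos φ₁, cos δ − sin φ₁ sin φ₂) = 118.10991°

22.638°N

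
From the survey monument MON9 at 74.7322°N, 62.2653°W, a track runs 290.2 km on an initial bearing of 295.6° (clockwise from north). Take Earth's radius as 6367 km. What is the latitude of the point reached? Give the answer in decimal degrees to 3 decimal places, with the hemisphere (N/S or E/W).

δ = d/R = 290.2/6367 = 0.045579 rad
φ₂ = arcsin(sin φ₁ cos δ + cos φ₁ sin δ cos θ)
   = arcsin(0.96471·0.99896 + 0.26333·0.04556·0.43209) = 75.67038°
λ₂ = λ₁ + atan2(sin θ sin δ cos φ₁, cos δ − sin φ₁ sin φ₂) = -71.82185°

75.670°N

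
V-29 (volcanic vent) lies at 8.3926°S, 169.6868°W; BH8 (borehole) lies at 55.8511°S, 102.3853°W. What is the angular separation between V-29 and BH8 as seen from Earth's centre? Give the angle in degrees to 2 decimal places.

Δφ = -47.4585°,  Δλ = 67.3015°
a = sin²(Δφ/2) + cos φ₁ cos φ₂ sin²(Δλ/2) = 0.332458
c = 2·arcsin(√a) = 1.229103 rad = 70.4224°

70.42°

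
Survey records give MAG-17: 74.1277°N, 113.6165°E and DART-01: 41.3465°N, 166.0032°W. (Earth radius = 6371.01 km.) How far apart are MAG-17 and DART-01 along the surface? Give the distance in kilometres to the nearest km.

5332 km

Δφ = -32.7812°,  Δλ = 80.3803°
a = sin²(Δφ/2) + cos φ₁ cos φ₂ sin²(Δλ/2) = 0.165132
c = 2·arcsin(√a) = 0.836944 rad = 47.9534°
d = R·c = 6371.01 × 0.836944 = 5332.2 km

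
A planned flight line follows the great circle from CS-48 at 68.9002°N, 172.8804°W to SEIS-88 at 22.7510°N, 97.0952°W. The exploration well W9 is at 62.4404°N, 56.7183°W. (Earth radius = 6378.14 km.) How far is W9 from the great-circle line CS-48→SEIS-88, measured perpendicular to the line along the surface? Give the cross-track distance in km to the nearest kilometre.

3647 km

δ₁₃ = central angle CS-48→W9 = 0.717191 rad  (haversine)
θ₁₃ = bearing CS-48→W9 = 39.184°,  θ₁₂ = bearing CS-48→SEIS-88 = 94.608°
dₓₜ = R·arcsin(sin δ₁₃ · sin(θ₁₃ − θ₁₂)) = 6378.14·arcsin(0.65727·sin(-55.424°)) = -3647.274 km
|dₓₜ| = 3647.274 km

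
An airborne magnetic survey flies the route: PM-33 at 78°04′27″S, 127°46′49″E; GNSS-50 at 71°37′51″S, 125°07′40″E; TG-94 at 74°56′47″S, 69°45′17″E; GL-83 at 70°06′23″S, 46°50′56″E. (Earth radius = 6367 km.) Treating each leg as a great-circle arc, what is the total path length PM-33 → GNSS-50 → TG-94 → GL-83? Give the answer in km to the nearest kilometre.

PM-33: φ = -78.07417°, λ = +127.78028°
GNSS-50: φ = -71.63083°, λ = +125.12778°
TG-94: φ = -74.94639°, λ = +69.75472°
GL-83: φ = -70.10639°, λ = +46.84889°
PM-33→GNSS-50: c = 0.113077 rad, d = 719.96 km
GNSS-50→TG-94: c = 0.272926 rad, d = 1737.72 km
TG-94→GL-83: c = 0.145281 rad, d = 925.00 km
Total = 719.96 + 1737.72 + 925.00 = 3382.68 km

3383 km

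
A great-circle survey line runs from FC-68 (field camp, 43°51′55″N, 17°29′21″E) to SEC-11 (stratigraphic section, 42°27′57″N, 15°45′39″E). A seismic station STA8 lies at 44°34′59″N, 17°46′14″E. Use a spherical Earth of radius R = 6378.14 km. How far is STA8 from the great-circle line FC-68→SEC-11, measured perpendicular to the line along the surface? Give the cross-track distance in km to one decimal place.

FC-68: φ = +43.86528°, λ = +17.48917°
SEC-11: φ = +42.46583°, λ = +15.76083°
STA8: φ = +44.58306°, λ = +17.77056°
δ₁₃ = central angle FC-68→STA8 = 0.013013 rad  (haversine)
θ₁₃ = bearing FC-68→STA8 = 15.594°,  θ₁₂ = bearing FC-68→SEC-11 = 222.606°
dₓₜ = R·arcsin(sin δ₁₃ · sin(θ₁₃ − θ₁₂)) = 6378.14·arcsin(0.01301·sin(-207.013°)) = 37.695 km
|dₓₜ| = 37.695 km

37.7 km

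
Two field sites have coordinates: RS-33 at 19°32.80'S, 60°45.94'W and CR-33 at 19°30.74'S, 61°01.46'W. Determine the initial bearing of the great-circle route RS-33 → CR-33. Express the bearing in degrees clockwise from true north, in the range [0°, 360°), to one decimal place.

278.0°

RS-33: φ = -19.54667°, λ = -60.76567°
CR-33: φ = -19.51233°, λ = -61.02433°
Δλ = -0.2587°
y = sin Δλ · cos φ₂ = -0.004255
x = cos φ₁ sin φ₂ − sin φ₁ cos φ₂ cos Δλ = 0.000596
θ = atan2(y, x) = -82.0268° → 277.9732° (mod 360°)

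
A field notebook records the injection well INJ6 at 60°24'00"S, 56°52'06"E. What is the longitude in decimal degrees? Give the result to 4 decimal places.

56.8683°E

56° + 52′/60 + 6″/3600 = 56 + 0.86667 + 0.00167 = 56.8683°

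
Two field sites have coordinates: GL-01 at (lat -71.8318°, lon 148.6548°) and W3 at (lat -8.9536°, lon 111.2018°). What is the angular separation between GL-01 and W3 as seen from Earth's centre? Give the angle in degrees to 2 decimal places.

Δφ = 62.8782°,  Δλ = -37.4530°
a = sin²(Δφ/2) + cos φ₁ cos φ₂ sin²(Δλ/2) = 0.303806
c = 2·arcsin(√a) = 1.167569 rad = 66.8968°

66.90°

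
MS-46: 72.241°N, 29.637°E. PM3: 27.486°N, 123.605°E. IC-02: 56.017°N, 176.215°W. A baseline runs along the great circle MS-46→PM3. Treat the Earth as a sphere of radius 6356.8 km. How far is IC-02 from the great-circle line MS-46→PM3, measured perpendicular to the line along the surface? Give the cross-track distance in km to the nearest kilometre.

4587 km

δ₁₃ = central angle MS-46→IC-02 = 0.881149 rad  (haversine)
θ₁₃ = bearing MS-46→IC-02 = 18.417°,  θ₁₂ = bearing MS-46→PM3 = 77.313°
dₓₜ = R·arcsin(sin δ₁₃ · sin(θ₁₃ − θ₁₂)) = 6356.8·arcsin(0.77147·sin(-58.896°)) = -4586.811 km
|dₓₜ| = 4586.811 km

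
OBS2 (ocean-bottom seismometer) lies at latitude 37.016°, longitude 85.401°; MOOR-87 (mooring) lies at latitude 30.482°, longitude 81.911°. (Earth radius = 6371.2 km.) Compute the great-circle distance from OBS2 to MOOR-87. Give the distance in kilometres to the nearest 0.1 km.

794.8 km

Δφ = -6.5340°,  Δλ = -3.4900°
a = sin²(Δφ/2) + cos φ₁ cos φ₂ sin²(Δλ/2) = 0.003886
c = 2·arcsin(√a) = 0.124754 rad = 7.1479°
d = R·c = 6371.2 × 0.124754 = 794.8 km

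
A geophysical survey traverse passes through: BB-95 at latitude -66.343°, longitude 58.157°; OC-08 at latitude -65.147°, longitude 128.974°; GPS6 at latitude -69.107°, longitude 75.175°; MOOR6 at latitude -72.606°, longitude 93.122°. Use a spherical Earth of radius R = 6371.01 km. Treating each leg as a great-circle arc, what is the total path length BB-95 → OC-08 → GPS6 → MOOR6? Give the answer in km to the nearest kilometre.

BB-95→OC-08: c = 0.480961 rad, d = 3064.21 km
OC-08→GPS6: c = 0.358990 rad, d = 2287.13 km
GPS6→MOOR6: c = 0.118826 rad, d = 757.04 km
Total = 3064.21 + 2287.13 + 757.04 = 6108.38 km

6108 km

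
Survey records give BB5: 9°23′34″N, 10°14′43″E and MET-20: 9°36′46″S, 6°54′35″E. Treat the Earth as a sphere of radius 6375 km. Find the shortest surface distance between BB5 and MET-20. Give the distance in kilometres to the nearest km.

2147 km

BB5: φ = +9.39278°, λ = +10.24528°
MET-20: φ = -9.61278°, λ = +6.90972°
Δφ = -19.0056°,  Δλ = -3.3356°
a = sin²(Δφ/2) + cos φ₁ cos φ₂ sin²(Δλ/2) = 0.028080
c = 2·arcsin(√a) = 0.336733 rad = 19.2934°
d = R·c = 6375 × 0.336733 = 2146.7 km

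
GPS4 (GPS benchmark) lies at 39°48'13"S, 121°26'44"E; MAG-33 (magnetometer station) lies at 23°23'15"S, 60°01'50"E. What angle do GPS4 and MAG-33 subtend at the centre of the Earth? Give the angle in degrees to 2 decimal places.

53.74°

GPS4: φ = -39.80361°, λ = +121.44556°
MAG-33: φ = -23.38750°, λ = +60.03056°
Δφ = 16.4161°,  Δλ = -61.4150°
a = sin²(Δφ/2) + cos φ₁ cos φ₂ sin²(Δλ/2) = 0.204258
c = 2·arcsin(√a) = 0.937897 rad = 53.7375°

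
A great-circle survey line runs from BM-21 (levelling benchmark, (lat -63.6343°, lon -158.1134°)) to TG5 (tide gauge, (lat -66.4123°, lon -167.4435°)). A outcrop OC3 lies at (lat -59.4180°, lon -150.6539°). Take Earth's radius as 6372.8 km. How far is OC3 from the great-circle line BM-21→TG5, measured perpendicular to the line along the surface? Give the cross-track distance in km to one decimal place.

δ₁₃ = central angle BM-21→OC3 = 0.096147 rad  (haversine)
θ₁₃ = bearing BM-21→OC3 = 43.475°,  θ₁₂ = bearing BM-21→TG5 = 230.641°
dₓₜ = R·arcsin(sin δ₁₃ · sin(θ₁₃ − θ₁₂)) = 6372.8·arcsin(0.09600·sin(-187.166°)) = 76.321 km
|dₓₜ| = 76.321 km

76.3 km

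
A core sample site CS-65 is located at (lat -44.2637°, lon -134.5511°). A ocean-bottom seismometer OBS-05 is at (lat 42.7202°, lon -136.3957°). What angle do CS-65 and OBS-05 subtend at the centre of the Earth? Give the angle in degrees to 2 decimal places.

87.00°

Δφ = 86.9839°,  Δλ = -1.8446°
a = sin²(Δφ/2) + cos φ₁ cos φ₂ sin²(Δλ/2) = 0.473828
c = 2·arcsin(√a) = 1.518428 rad = 86.9995°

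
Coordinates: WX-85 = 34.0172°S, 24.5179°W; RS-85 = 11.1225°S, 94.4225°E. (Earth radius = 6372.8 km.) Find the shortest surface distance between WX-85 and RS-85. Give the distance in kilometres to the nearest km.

Δφ = 22.8947°,  Δλ = 118.9404°
a = sin²(Δφ/2) + cos φ₁ cos φ₂ sin²(Δλ/2) = 0.642818
c = 2·arcsin(√a) = 1.860466 rad = 106.5968°
d = R·c = 6372.8 × 1.860466 = 11856.4 km

11856 km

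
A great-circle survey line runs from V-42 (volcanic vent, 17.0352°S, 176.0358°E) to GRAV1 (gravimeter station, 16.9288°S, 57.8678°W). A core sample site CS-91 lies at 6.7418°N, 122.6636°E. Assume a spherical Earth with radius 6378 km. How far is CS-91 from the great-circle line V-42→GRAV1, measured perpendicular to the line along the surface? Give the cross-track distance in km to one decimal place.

952.0 km

δ₁₃ = central angle V-42→CS-91 = 1.009716 rad  (haversine)
θ₁₃ = bearing V-42→CS-91 = 289.729°,  θ₁₂ = bearing V-42→GRAV1 = 119.845°
dₓₜ = R·arcsin(sin δ₁₃ · sin(θ₁₃ − θ₁₂)) = 6378·arcsin(0.84668·sin(169.884°)) = 952.036 km
|dₓₜ| = 952.036 km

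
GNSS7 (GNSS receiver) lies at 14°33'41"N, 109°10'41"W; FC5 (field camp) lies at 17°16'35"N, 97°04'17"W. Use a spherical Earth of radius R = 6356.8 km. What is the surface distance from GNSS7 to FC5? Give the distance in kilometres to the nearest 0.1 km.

GNSS7: φ = +14.56139°, λ = -109.17806°
FC5: φ = +17.27639°, λ = -97.07139°
Δφ = 2.7150°,  Δλ = 12.1067°
a = sin²(Δφ/2) + cos φ₁ cos φ₂ sin²(Δλ/2) = 0.010839
c = 2·arcsin(√a) = 0.208599 rad = 11.9519°
d = R·c = 6356.8 × 0.208599 = 1326.0 km

1326.0 km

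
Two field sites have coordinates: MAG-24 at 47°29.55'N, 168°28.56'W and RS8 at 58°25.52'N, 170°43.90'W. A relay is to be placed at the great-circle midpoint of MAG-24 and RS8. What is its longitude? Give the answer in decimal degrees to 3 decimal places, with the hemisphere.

MAG-24: φ = +47.49250°, λ = -168.47600°
RS8: φ = +58.42533°, λ = -170.73167°
Bx = cos φ₂ cos Δλ = 0.523204,  By = cos φ₂ sin Δλ = -0.020609
φₘ = atan2(sin φ₁ + sin φ₂, √((cos φ₁ + Bx)² + By²)) = 52.96417°
λₘ = λ₁ + atan2(By, cos φ₁ + Bx) = -169.46080°

169.461°W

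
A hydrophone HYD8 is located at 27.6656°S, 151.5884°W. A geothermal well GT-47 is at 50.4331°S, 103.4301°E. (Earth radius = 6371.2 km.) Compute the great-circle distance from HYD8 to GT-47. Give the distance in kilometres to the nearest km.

8646 km

Δφ = -22.7675°,  Δλ = -104.9815°
a = sin²(Δφ/2) + cos φ₁ cos φ₂ sin²(Δλ/2) = 0.393955
c = 2·arcsin(√a) = 1.357083 rad = 77.7551°
d = R·c = 6371.2 × 1.357083 = 8646.2 km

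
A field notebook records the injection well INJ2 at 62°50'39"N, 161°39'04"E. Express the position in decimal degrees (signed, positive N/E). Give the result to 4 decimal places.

+62.8442°, +161.6511°

lat: 62.8442° N → +62.8442°
lon: 161.6511° E → +161.6511°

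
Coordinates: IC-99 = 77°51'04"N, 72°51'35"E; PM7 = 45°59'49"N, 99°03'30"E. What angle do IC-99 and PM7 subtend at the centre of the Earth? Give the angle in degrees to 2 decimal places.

33.45°

IC-99: φ = +77.85111°, λ = +72.85972°
PM7: φ = +45.99694°, λ = +99.05833°
Δφ = -31.8542°,  Δλ = 26.1986°
a = sin²(Δφ/2) + cos φ₁ cos φ₂ sin²(Δλ/2) = 0.082813
c = 2·arcsin(√a) = 0.583799 rad = 33.4492°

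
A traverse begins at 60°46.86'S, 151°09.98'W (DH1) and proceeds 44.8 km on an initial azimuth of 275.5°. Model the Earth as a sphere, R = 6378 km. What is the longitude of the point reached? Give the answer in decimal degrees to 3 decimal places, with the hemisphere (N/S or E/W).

151.986°W

DH1: φ = -60.78100°, λ = -151.16633°
δ = d/R = 44.8/6378 = 0.007024 rad
φ₂ = arcsin(sin φ₁ cos δ + cos φ₁ sin δ cos θ)
   = arcsin(-0.87276·0.99998 + 0.48815·0.00702·0.09585) = -60.73993°
λ₂ = λ₁ + atan2(sin θ sin δ cos φ₁, cos δ − sin φ₁ sin φ₂) = -151.98596°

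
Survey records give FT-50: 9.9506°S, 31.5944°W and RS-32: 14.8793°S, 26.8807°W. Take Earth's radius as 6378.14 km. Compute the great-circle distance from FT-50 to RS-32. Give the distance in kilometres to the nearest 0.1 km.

750.6 km

Δφ = -4.9287°,  Δλ = 4.7137°
a = sin²(Δφ/2) + cos φ₁ cos φ₂ sin²(Δλ/2) = 0.003459
c = 2·arcsin(√a) = 0.117688 rad = 6.7430°
d = R·c = 6378.14 × 0.117688 = 750.6 km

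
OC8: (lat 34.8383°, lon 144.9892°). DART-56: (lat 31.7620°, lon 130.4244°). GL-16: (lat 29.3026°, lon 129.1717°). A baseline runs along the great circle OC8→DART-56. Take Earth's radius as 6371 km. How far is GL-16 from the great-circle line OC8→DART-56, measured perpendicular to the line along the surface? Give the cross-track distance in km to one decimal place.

δ₁₃ = central angle OC8→GL-16 = 0.252726 rad  (haversine)
θ₁₃ = bearing OC8→GL-16 = 251.919°,  θ₁₂ = bearing OC8→DART-56 = 259.908°
dₓₜ = R·arcsin(sin δ₁₃ · sin(θ₁₃ − θ₁₂)) = 6371·arcsin(0.25004·sin(-7.988°)) = -221.429 km
|dₓₜ| = 221.429 km

221.4 km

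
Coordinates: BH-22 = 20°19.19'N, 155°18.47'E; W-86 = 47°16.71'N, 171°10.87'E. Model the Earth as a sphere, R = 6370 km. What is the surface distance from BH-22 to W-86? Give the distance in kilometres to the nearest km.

3322 km

BH-22: φ = +20.31983°, λ = +155.30783°
W-86: φ = +47.27850°, λ = +171.18117°
Δφ = 26.9587°,  Δλ = 15.8733°
a = sin²(Δφ/2) + cos φ₁ cos φ₂ sin²(Δλ/2) = 0.066463
c = 2·arcsin(√a) = 0.521498 rad = 29.8796°
d = R·c = 6370 × 0.521498 = 3321.9 km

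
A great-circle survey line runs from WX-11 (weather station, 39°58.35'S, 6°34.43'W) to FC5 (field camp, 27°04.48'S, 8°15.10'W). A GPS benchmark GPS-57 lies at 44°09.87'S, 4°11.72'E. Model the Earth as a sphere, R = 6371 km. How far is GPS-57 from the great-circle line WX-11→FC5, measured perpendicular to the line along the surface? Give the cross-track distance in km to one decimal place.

790.1 km

WX-11: φ = -39.97250°, λ = -6.57383°
FC5: φ = -27.07467°, λ = -8.25167°
GPS-57: φ = -44.16450°, λ = +4.19533°
δ₁₃ = central angle WX-11→GPS-57 = 0.157371 rad  (haversine)
θ₁₃ = bearing WX-11→GPS-57 = 121.212°,  θ₁₂ = bearing WX-11→FC5 = 353.331°
dₓₜ = R·arcsin(sin δ₁₃ · sin(θ₁₃ − θ₁₂)) = 6371·arcsin(0.15672·sin(-232.119°)) = 790.106 km
|dₓₜ| = 790.106 km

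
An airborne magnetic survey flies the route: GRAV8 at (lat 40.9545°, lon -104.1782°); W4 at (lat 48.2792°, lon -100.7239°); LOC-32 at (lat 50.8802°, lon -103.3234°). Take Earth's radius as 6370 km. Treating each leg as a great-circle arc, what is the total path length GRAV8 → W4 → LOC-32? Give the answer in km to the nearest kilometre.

1203 km

GRAV8→W4: c = 0.134813 rad, d = 858.76 km
W4→LOC-32: c = 0.054086 rad, d = 344.53 km
Total = 858.76 + 344.53 = 1203.29 km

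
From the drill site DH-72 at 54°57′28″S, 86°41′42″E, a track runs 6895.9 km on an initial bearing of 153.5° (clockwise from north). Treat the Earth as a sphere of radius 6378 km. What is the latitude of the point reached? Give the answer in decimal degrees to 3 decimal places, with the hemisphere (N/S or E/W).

DH-72: φ = -54.95778°, λ = +86.69500°
δ = d/R = 6895.9/6378 = 1.081201 rad
φ₂ = arcsin(sin φ₁ cos δ + cos φ₁ sin δ cos θ)
   = arcsin(-0.81873·0.47027 + 0.57418·0.88252·-0.89493) = -56.98314°
λ₂ = λ₁ + atan2(sin θ sin δ cos φ₁, cos δ − sin φ₁ sin φ₂) = -139.58148°

56.983°S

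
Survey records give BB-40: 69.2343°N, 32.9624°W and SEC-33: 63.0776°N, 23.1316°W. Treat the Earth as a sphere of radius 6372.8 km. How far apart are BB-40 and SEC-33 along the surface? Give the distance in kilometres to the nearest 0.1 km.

Δφ = -6.1567°,  Δλ = 9.8308°
a = sin²(Δφ/2) + cos φ₁ cos φ₂ sin²(Δλ/2) = 0.004062
c = 2·arcsin(√a) = 0.127561 rad = 7.3087°
d = R·c = 6372.8 × 0.127561 = 812.9 km

812.9 km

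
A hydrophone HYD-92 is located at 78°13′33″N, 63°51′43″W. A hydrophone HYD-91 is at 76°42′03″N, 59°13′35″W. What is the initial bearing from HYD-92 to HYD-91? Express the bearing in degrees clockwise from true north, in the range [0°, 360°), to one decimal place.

144.3°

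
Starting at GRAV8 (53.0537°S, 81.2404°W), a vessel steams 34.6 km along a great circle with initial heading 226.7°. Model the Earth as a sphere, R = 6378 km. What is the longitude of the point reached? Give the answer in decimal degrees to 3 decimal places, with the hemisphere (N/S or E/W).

81.619°W

δ = d/R = 34.6/6378 = 0.005425 rad
φ₂ = arcsin(sin φ₁ cos δ + cos φ₁ sin δ cos θ)
   = arcsin(-0.79920·0.99999 + 0.60107·0.00542·-0.68582) = -53.26627°
λ₂ = λ₁ + atan2(sin θ sin δ cos φ₁, cos δ − sin φ₁ sin φ₂) = -81.61862°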